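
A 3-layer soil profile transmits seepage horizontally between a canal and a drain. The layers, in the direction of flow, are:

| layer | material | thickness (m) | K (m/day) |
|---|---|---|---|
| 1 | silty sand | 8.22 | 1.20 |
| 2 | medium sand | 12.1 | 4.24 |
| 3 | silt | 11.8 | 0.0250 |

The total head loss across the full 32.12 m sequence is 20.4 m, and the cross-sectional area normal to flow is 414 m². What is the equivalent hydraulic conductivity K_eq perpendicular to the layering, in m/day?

Flow is perpendicular to layering, so the layers act in series and the equivalent K is the thickness-weighted harmonic mean.
Total thickness L = 8.22 + 12.1 + 11.8 = 32.12 m.
Σ(b_i/K_i) = 8.22/1.20 + 12.1/4.24 + 11.8/0.0250 = 481.7 d.
K_eq = L / Σ(b_i/K_i) = 32.12 / 481.7 = 0.06668 m/day.

0.0667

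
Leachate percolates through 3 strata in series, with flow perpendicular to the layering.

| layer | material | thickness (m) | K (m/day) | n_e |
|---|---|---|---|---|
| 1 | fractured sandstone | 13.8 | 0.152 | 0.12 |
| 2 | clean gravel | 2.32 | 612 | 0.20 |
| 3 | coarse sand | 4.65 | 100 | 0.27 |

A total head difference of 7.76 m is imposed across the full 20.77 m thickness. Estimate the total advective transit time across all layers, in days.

With flow normal to the layers, continuity requires the same specific discharge q through every layer.
Σ(b_i/K_i) = 13.8/0.152 + 2.32/612 + 4.65/100 = 90.84 d.
q = Δh / Σ(b_i/K_i) = 7.76 / 90.84 = 0.08543 m/day.
In each layer the seepage velocity is v_i = q/n_i, so the layer transit time is t_i = b_i·n_i / q:
  layer 1 (fractured sandstone): t_1 = 13.8 × 0.12 / 0.08543 = 19.39 d
  layer 2 (clean gravel): t_2 = 2.32 × 0.20 / 0.08543 = 5.432 d
  layer 3 (coarse sand): t_3 = 4.65 × 0.27 / 0.08543 = 14.70 d
Total t = Σ t_i = 39.51 days.

39.5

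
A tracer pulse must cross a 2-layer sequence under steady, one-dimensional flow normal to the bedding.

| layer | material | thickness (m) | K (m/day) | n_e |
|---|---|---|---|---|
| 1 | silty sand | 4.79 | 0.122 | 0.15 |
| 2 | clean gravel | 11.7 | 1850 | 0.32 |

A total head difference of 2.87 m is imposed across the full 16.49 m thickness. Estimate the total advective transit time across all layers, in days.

61.1

With flow normal to the layers, continuity requires the same specific discharge q through every layer.
Σ(b_i/K_i) = 4.79/0.122 + 11.7/1850 = 39.27 d.
q = Δh / Σ(b_i/K_i) = 2.87 / 39.27 = 0.07309 m/day.
In each layer the seepage velocity is v_i = q/n_i, so the layer transit time is t_i = b_i·n_i / q:
  layer 1 (silty sand): t_1 = 4.79 × 0.15 / 0.07309 = 9.831 d
  layer 2 (clean gravel): t_2 = 11.7 × 0.32 / 0.07309 = 51.23 d
Total t = Σ t_i = 61.06 days.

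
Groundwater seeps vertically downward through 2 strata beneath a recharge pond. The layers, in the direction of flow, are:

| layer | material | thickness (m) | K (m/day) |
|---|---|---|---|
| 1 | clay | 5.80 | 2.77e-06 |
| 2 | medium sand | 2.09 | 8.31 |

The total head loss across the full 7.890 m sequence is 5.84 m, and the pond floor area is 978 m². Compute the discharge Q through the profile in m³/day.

0.00273

Flow is perpendicular to layering, so the layers act in series and the equivalent K is the thickness-weighted harmonic mean.
Total thickness L = 5.80 + 2.09 = 7.890 m.
Σ(b_i/K_i) = 5.80/2.77e-06 + 2.09/8.31 = 2.094e+06 d.
K_eq = L / Σ(b_i/K_i) = 7.890 / 2.094e+06 = 3.768e-06 m/day.
Q = K_eq · A · (Δh/L) = 3.768e-06 × 978 × (5.84/7.890) = 0.002728 m³/day.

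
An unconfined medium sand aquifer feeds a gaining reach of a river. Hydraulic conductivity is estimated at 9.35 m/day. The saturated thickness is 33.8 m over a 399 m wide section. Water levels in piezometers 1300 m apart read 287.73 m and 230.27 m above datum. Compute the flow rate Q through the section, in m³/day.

Cross-sectional area A = 399 × 33.8 = 13486 m².
Hydraulic gradient i = (287.73 − 230.27) / 1300 = 57.46 / 1300 = 0.04420.
Darcy's law: Q = K · A · i = 9.350 × 13486 × 0.04420 = 5573 m³/day.

5570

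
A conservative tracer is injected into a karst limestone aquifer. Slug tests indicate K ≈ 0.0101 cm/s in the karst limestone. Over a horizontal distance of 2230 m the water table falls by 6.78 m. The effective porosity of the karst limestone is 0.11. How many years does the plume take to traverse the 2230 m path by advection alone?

Convert K: 0.0101 cm/s × 864 = 8.726 m/day.
Hydraulic gradient i = Δh / L = 6.78 / 2230 = 0.003040.
Darcy flux q = K · i = 8.726 × 0.003040 = 0.02653 m/day.
Seepage velocity v = q / n_e = 0.02653 / 0.11 = 0.2412 m/day.
Travel time t = L / v = 2230 / 0.2412 = 9246 days = 25.31 years.

25.3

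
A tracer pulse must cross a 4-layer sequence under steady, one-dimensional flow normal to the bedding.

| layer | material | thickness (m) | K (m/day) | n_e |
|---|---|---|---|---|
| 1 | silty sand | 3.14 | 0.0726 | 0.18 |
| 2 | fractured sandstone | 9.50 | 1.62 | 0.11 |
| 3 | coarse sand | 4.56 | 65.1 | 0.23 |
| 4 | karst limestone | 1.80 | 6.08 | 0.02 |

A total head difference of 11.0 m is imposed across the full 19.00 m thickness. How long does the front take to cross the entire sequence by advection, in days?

12.1

With flow normal to the layers, continuity requires the same specific discharge q through every layer.
Σ(b_i/K_i) = 3.14/0.0726 + 9.50/1.62 + 4.56/65.1 + 1.80/6.08 = 49.48 d.
q = Δh / Σ(b_i/K_i) = 11.0 / 49.48 = 0.2223 m/day.
In each layer the seepage velocity is v_i = q/n_i, so the layer transit time is t_i = b_i·n_i / q:
  layer 1 (silty sand): t_1 = 3.14 × 0.18 / 0.2223 = 2.542 d
  layer 2 (fractured sandstone): t_2 = 9.50 × 0.11 / 0.2223 = 4.701 d
  layer 3 (coarse sand): t_3 = 4.56 × 0.23 / 0.2223 = 4.718 d
  layer 4 (karst limestone): t_4 = 1.80 × 0.02 / 0.2223 = 0.1619 d
Total t = Σ t_i = 12.12 days.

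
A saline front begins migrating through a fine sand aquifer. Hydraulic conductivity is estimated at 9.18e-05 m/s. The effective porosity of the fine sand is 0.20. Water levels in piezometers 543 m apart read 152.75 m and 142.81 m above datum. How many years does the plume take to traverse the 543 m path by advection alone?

Convert K: 9.18e-05 m/s × 86400 = 7.932 m/day.
Hydraulic gradient i = (152.75 − 142.81) / 543 = 9.94 / 543 = 0.01831.
Darcy flux q = K · i = 7.932 × 0.01831 = 0.1452 m/day.
Seepage velocity v = q / n_e = 0.1452 / 0.20 = 0.7260 m/day.
Travel time t = L / v = 543 / 0.7260 = 748.0 days = 2.048 years.

2.05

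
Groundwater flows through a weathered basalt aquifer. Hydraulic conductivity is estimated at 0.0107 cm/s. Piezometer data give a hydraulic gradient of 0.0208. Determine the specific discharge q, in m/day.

0.192

Convert K: 0.0107 cm/s × 864 = 9.245 m/day.
Hydraulic gradient i = 0.0208.
Specific discharge q = K · i = 9.245 × 0.02080 = 0.1923 m/day.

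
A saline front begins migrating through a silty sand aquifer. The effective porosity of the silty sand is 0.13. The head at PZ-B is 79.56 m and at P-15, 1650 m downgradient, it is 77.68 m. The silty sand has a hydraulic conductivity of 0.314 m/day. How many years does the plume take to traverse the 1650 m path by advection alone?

1640

Hydraulic gradient i = (79.56 − 77.68) / 1650 = 1.88 / 1650 = 0.001139.
Darcy flux q = K · i = 0.3140 × 0.001139 = 0.0003578 m/day.
Seepage velocity v = q / n_e = 0.0003578 / 0.13 = 0.002752 m/day.
Travel time t = L / v = 1650 / 0.002752 = 5.995e+05 days = 1641 years.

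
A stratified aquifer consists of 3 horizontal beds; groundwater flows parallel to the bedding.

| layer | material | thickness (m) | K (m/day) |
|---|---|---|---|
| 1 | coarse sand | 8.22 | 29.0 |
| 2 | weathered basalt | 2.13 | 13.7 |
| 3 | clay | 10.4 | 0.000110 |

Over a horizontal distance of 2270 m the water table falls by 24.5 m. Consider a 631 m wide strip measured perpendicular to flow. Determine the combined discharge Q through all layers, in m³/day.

Flow is parallel to layering, so each bed carries its own Darcy discharge and the transmissivities add.
Σ(K_i·b_i) = 29.0×8.22 + 13.7×2.13 + 0.000110×10.4 = 267.6 m²/day.
Hydraulic gradient i = Δh / L = 24.5 / 2270 = 0.01079.
Q = Σ(K_i·b_i) · W · i = 267.6 × 631 × 0.01079 = 1822 m³/day.

1820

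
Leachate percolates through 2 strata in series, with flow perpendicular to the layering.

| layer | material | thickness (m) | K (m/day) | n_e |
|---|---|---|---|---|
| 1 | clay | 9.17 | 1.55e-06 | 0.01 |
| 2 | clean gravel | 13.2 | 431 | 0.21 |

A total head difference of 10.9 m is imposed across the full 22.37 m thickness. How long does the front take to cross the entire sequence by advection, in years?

4260

With flow normal to the layers, continuity requires the same specific discharge q through every layer.
Σ(b_i/K_i) = 9.17/1.55e-06 + 13.2/431 = 5.916e+06 d.
q = Δh / Σ(b_i/K_i) = 10.9 / 5.916e+06 = 1.842e-06 m/day.
In each layer the seepage velocity is v_i = q/n_i, so the layer transit time is t_i = b_i·n_i / q:
  layer 1 (clay): t_1 = 9.17 × 0.01 / 1.842e-06 = 49771 d
  layer 2 (clean gravel): t_2 = 13.2 × 0.21 / 1.842e-06 = 1.505e+06 d
Total t = Σ t_i = 1.554e+06 days = 4255 years.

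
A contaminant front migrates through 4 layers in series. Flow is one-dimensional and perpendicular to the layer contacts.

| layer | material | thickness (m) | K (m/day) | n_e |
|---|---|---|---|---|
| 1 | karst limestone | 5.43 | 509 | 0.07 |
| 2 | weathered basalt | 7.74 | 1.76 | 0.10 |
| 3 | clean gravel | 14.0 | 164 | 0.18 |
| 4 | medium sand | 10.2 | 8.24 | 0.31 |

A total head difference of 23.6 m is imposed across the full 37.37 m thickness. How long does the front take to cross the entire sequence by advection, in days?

With flow normal to the layers, continuity requires the same specific discharge q through every layer.
Σ(b_i/K_i) = 5.43/509 + 7.74/1.76 + 14.0/164 + 10.2/8.24 = 5.732 d.
q = Δh / Σ(b_i/K_i) = 23.6 / 5.732 = 4.118 m/day.
In each layer the seepage velocity is v_i = q/n_i, so the layer transit time is t_i = b_i·n_i / q:
  layer 1 (karst limestone): t_1 = 5.43 × 0.07 / 4.118 = 0.09231 d
  layer 2 (weathered basalt): t_2 = 7.74 × 0.10 / 4.118 = 0.1880 d
  layer 3 (clean gravel): t_3 = 14.0 × 0.18 / 4.118 = 0.6120 d
  layer 4 (medium sand): t_4 = 10.2 × 0.31 / 4.118 = 0.7679 d
Total t = Σ t_i = 1.660 days.

1.66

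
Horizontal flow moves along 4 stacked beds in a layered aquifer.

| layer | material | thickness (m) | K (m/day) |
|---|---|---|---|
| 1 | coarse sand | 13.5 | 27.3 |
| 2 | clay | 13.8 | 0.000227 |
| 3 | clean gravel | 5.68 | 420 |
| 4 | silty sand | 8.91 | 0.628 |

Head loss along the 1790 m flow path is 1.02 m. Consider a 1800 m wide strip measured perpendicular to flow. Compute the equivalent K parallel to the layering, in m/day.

Flow is parallel to layering, so each bed carries its own Darcy discharge and the transmissivities add.
Σ(K_i·b_i) = 27.3×13.5 + 0.000227×13.8 + 420×5.68 + 0.628×8.91 = 2760 m²/day.
Total thickness b = 41.89 m, so K_eq = Σ(K_i·b_i)/b = 65.88 m/day.

65.9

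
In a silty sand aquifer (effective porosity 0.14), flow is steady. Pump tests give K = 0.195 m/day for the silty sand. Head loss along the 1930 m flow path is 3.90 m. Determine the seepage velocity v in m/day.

0.00281

Hydraulic gradient i = Δh / L = 3.90 / 1930 = 0.002021.
Darcy flux q = K · i = 0.1950 × 0.002021 = 0.0003940 m/day.
Seepage velocity v = q / n_e = 0.0003940 / 0.14 = 0.002815 m/day.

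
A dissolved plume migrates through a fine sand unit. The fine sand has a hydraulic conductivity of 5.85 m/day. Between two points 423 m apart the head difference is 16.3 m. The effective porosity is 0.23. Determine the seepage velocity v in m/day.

Hydraulic gradient i = Δh / L = 16.3 / 423 = 0.03853.
Darcy flux q = K · i = 5.850 × 0.03853 = 0.2254 m/day.
Seepage velocity v = q / n_e = 0.2254 / 0.23 = 0.9801 m/day.

0.980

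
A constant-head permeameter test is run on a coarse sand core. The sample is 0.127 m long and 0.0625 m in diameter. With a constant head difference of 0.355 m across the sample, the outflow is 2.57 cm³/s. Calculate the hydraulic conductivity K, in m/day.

Cross-sectional area A = π·(d/2)² = π × (0.0625/2)² = 0.003068 m².
Convert discharge: 2.57 cm³/s = 2.570e-06 m³/s.
Darcy's law rearranged: K = Q·L / (A·Δh) = 2.570e-06 × 0.127 / (0.003068 × 0.355) = 0.0002997 m/s = 25.89 m/day.

25.9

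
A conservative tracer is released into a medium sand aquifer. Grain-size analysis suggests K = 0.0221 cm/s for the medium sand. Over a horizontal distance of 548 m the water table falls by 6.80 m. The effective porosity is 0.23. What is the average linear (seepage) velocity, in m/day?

Convert K: 0.0221 cm/s × 864 = 19.09 m/day.
Hydraulic gradient i = Δh / L = 6.80 / 548 = 0.01241.
Darcy flux q = K · i = 19.09 × 0.01241 = 0.2369 m/day.
Seepage velocity v = q / n_e = 0.2369 / 0.23 = 1.030 m/day.

1.03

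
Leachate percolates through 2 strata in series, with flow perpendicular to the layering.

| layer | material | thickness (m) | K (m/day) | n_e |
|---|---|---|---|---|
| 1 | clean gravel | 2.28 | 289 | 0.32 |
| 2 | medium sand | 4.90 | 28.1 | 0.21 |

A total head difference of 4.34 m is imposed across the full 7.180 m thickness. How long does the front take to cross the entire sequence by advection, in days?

With flow normal to the layers, continuity requires the same specific discharge q through every layer.
Σ(b_i/K_i) = 2.28/289 + 4.90/28.1 = 0.1823 d.
q = Δh / Σ(b_i/K_i) = 4.34 / 0.1823 = 23.81 m/day.
In each layer the seepage velocity is v_i = q/n_i, so the layer transit time is t_i = b_i·n_i / q:
  layer 1 (clean gravel): t_1 = 2.28 × 0.32 / 23.81 = 0.03064 d
  layer 2 (medium sand): t_2 = 4.90 × 0.21 / 23.81 = 0.04321 d
Total t = Σ t_i = 0.07386 days.

0.0739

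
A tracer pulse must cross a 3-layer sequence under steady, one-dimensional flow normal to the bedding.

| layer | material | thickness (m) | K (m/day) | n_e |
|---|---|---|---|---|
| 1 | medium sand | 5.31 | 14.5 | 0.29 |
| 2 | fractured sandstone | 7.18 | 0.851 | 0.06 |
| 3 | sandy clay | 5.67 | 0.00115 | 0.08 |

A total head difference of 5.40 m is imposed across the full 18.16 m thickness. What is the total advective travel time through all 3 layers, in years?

6.07

With flow normal to the layers, continuity requires the same specific discharge q through every layer.
Σ(b_i/K_i) = 5.31/14.5 + 7.18/0.851 + 5.67/0.00115 = 4939 d.
q = Δh / Σ(b_i/K_i) = 5.40 / 4939 = 0.001093 m/day.
In each layer the seepage velocity is v_i = q/n_i, so the layer transit time is t_i = b_i·n_i / q:
  layer 1 (medium sand): t_1 = 5.31 × 0.29 / 0.001093 = 1409 d
  layer 2 (fractured sandstone): t_2 = 7.18 × 0.06 / 0.001093 = 394.0 d
  layer 3 (sandy clay): t_3 = 5.67 × 0.08 / 0.001093 = 414.9 d
Total t = Σ t_i = 2217 days = 6.071 years.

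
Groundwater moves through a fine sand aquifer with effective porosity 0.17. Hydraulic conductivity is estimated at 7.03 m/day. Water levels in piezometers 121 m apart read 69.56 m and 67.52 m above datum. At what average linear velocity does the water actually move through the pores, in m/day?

0.697

Hydraulic gradient i = (69.56 − 67.52) / 121 = 2.04 / 121 = 0.01686.
Darcy flux q = K · i = 7.030 × 0.01686 = 0.1185 m/day.
Seepage velocity v = q / n_e = 0.1185 / 0.17 = 0.6972 m/day.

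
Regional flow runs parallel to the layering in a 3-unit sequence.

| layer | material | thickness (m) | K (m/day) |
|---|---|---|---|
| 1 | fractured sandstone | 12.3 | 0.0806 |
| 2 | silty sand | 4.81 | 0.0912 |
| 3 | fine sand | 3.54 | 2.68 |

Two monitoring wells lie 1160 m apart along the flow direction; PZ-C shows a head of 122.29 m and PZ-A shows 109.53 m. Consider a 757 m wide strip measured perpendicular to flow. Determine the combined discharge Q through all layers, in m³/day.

90.9

Flow is parallel to layering, so each bed carries its own Darcy discharge and the transmissivities add.
Σ(K_i·b_i) = 0.0806×12.3 + 0.0912×4.81 + 2.68×3.54 = 10.92 m²/day.
Hydraulic gradient i = (122.29 − 109.53) / 1160 = 12.76 / 1160 = 0.01100.
Q = Σ(K_i·b_i) · W · i = 10.92 × 757 × 0.01100 = 90.91 m³/day.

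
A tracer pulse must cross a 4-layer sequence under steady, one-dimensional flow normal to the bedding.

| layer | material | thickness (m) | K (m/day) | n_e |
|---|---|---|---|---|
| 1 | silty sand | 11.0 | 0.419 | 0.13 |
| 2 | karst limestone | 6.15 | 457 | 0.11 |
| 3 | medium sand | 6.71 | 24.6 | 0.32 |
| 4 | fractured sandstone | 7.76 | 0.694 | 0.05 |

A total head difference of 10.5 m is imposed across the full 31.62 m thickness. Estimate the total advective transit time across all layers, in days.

16.7

With flow normal to the layers, continuity requires the same specific discharge q through every layer.
Σ(b_i/K_i) = 11.0/0.419 + 6.15/457 + 6.71/24.6 + 7.76/0.694 = 37.72 d.
q = Δh / Σ(b_i/K_i) = 10.5 / 37.72 = 0.2784 m/day.
In each layer the seepage velocity is v_i = q/n_i, so the layer transit time is t_i = b_i·n_i / q:
  layer 1 (silty sand): t_1 = 11.0 × 0.13 / 0.2784 = 5.137 d
  layer 2 (karst limestone): t_2 = 6.15 × 0.11 / 0.2784 = 2.430 d
  layer 3 (medium sand): t_3 = 6.71 × 0.32 / 0.2784 = 7.714 d
  layer 4 (fractured sandstone): t_4 = 7.76 × 0.05 / 0.2784 = 1.394 d
Total t = Σ t_i = 16.68 days.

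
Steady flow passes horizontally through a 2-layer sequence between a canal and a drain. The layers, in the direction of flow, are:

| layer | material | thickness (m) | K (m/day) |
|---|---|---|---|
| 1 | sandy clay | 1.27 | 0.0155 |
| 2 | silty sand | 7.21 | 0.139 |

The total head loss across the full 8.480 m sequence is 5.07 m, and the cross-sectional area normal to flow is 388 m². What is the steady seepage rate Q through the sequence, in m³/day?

14.7

Flow is perpendicular to layering, so the layers act in series and the equivalent K is the thickness-weighted harmonic mean.
Total thickness L = 1.27 + 7.21 = 8.480 m.
Σ(b_i/K_i) = 1.27/0.0155 + 7.21/0.139 = 133.8 d.
K_eq = L / Σ(b_i/K_i) = 8.480 / 133.8 = 0.06338 m/day.
Q = K_eq · A · (Δh/L) = 0.06338 × 388 × (5.07/8.480) = 14.70 m³/day.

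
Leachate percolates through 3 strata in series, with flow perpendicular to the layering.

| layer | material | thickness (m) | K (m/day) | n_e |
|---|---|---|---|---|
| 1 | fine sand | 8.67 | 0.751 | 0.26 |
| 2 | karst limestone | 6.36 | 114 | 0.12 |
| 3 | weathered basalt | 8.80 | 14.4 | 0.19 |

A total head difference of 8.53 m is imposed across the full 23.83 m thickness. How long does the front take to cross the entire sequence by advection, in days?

6.71

With flow normal to the layers, continuity requires the same specific discharge q through every layer.
Σ(b_i/K_i) = 8.67/0.751 + 6.36/114 + 8.80/14.4 = 12.21 d.
q = Δh / Σ(b_i/K_i) = 8.53 / 12.21 = 0.6985 m/day.
In each layer the seepage velocity is v_i = q/n_i, so the layer transit time is t_i = b_i·n_i / q:
  layer 1 (fine sand): t_1 = 8.67 × 0.26 / 0.6985 = 3.227 d
  layer 2 (karst limestone): t_2 = 6.36 × 0.12 / 0.6985 = 1.093 d
  layer 3 (weathered basalt): t_3 = 8.80 × 0.19 / 0.6985 = 2.394 d
Total t = Σ t_i = 6.713 days.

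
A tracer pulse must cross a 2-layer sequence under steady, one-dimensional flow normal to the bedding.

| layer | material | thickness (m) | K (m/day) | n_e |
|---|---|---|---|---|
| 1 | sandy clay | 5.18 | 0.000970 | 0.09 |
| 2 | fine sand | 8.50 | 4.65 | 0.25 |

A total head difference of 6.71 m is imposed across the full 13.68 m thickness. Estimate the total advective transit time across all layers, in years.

5.65

With flow normal to the layers, continuity requires the same specific discharge q through every layer.
Σ(b_i/K_i) = 5.18/0.000970 + 8.50/4.65 = 5342 d.
q = Δh / Σ(b_i/K_i) = 6.71 / 5342 = 0.001256 m/day.
In each layer the seepage velocity is v_i = q/n_i, so the layer transit time is t_i = b_i·n_i / q:
  layer 1 (sandy clay): t_1 = 5.18 × 0.09 / 0.001256 = 371.2 d
  layer 2 (fine sand): t_2 = 8.50 × 0.25 / 0.001256 = 1692 d
Total t = Σ t_i = 2063 days = 5.648 years.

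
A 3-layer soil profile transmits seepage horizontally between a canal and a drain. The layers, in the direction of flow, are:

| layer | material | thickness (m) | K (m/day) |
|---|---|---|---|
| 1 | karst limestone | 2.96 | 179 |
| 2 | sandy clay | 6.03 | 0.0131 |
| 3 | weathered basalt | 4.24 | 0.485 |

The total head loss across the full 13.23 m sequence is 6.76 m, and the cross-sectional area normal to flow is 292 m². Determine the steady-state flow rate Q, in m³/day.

Flow is perpendicular to layering, so the layers act in series and the equivalent K is the thickness-weighted harmonic mean.
Total thickness L = 2.96 + 6.03 + 4.24 = 13.23 m.
Σ(b_i/K_i) = 2.96/179 + 6.03/0.0131 + 4.24/0.485 = 469.1 d.
K_eq = L / Σ(b_i/K_i) = 13.23 / 469.1 = 0.02821 m/day.
Q = K_eq · A · (Δh/L) = 0.02821 × 292 × (6.76/13.23) = 4.208 m³/day.

4.21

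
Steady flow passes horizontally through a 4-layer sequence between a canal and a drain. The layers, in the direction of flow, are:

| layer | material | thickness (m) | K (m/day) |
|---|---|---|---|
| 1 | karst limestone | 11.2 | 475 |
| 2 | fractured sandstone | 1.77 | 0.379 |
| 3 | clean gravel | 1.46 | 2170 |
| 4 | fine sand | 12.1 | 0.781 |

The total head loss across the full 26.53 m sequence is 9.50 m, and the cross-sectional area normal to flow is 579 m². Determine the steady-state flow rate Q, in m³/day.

Flow is perpendicular to layering, so the layers act in series and the equivalent K is the thickness-weighted harmonic mean.
Total thickness L = 11.2 + 1.77 + 1.46 + 12.1 = 26.53 m.
Σ(b_i/K_i) = 11.2/475 + 1.77/0.379 + 1.46/2170 + 12.1/0.781 = 20.19 d.
K_eq = L / Σ(b_i/K_i) = 26.53 / 20.19 = 1.314 m/day.
Q = K_eq · A · (Δh/L) = 1.314 × 579 × (9.50/26.53) = 272.5 m³/day.

272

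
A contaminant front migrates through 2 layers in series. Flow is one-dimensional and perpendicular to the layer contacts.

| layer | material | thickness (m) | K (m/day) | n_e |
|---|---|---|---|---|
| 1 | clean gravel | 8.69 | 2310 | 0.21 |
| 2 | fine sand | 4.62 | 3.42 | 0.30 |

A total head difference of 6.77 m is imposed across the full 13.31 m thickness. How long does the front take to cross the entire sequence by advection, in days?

With flow normal to the layers, continuity requires the same specific discharge q through every layer.
Σ(b_i/K_i) = 8.69/2310 + 4.62/3.42 = 1.355 d.
q = Δh / Σ(b_i/K_i) = 6.77 / 1.355 = 4.998 m/day.
In each layer the seepage velocity is v_i = q/n_i, so the layer transit time is t_i = b_i·n_i / q:
  layer 1 (clean gravel): t_1 = 8.69 × 0.21 / 4.998 = 0.3652 d
  layer 2 (fine sand): t_2 = 4.62 × 0.30 / 4.998 = 0.2773 d
Total t = Σ t_i = 0.6425 days.

0.642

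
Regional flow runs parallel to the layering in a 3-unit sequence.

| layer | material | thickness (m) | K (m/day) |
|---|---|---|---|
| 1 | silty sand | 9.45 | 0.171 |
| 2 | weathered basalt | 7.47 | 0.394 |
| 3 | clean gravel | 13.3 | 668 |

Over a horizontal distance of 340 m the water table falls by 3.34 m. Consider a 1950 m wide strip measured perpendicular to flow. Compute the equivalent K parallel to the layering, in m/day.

Flow is parallel to layering, so each bed carries its own Darcy discharge and the transmissivities add.
Σ(K_i·b_i) = 0.171×9.45 + 0.394×7.47 + 668×13.3 = 8889 m²/day.
Total thickness b = 30.22 m, so K_eq = Σ(K_i·b_i)/b = 294.1 m/day.

294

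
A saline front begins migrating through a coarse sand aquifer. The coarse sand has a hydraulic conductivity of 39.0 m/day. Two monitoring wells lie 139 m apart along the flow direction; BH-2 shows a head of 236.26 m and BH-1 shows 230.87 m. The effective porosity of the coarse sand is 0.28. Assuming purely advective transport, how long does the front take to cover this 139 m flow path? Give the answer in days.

25.7

Hydraulic gradient i = (236.26 − 230.87) / 139 = 5.39 / 139 = 0.03878.
Darcy flux q = K · i = 39.00 × 0.03878 = 1.512 m/day.
Seepage velocity v = q / n_e = 1.512 / 0.28 = 5.401 m/day.
Travel time t = L / v = 139 / 5.401 = 25.74 days.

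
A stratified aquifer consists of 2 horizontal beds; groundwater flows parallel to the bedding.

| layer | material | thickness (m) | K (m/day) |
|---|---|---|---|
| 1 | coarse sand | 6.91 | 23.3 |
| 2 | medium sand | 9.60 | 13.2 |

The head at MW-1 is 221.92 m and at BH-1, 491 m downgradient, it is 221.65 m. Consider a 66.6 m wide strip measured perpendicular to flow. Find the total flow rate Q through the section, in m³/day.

Flow is parallel to layering, so each bed carries its own Darcy discharge and the transmissivities add.
Σ(K_i·b_i) = 23.3×6.91 + 13.2×9.60 = 287.7 m²/day.
Hydraulic gradient i = (221.92 − 221.65) / 491 = 0.27 / 491 = 0.0005499.
Q = Σ(K_i·b_i) · W · i = 287.7 × 66.6 × 0.0005499 = 10.54 m³/day.

10.5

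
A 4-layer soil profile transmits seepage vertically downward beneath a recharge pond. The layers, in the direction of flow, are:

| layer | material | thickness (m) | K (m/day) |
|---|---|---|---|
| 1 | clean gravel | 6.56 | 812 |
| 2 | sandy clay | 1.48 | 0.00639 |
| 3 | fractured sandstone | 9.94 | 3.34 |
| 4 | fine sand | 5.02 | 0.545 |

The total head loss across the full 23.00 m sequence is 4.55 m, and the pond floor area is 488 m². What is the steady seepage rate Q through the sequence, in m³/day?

9.11

Flow is perpendicular to layering, so the layers act in series and the equivalent K is the thickness-weighted harmonic mean.
Total thickness L = 6.56 + 1.48 + 9.94 + 5.02 = 23.00 m.
Σ(b_i/K_i) = 6.56/812 + 1.48/0.00639 + 9.94/3.34 + 5.02/0.545 = 243.8 d.
K_eq = L / Σ(b_i/K_i) = 23.00 / 243.8 = 0.09434 m/day.
Q = K_eq · A · (Δh/L) = 0.09434 × 488 × (4.55/23.00) = 9.107 m³/day.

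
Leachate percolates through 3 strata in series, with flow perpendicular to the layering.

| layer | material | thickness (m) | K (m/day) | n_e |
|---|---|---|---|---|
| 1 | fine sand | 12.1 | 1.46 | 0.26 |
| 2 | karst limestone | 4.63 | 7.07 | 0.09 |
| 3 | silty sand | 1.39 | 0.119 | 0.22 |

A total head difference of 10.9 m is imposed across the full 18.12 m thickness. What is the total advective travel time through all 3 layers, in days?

7.32

With flow normal to the layers, continuity requires the same specific discharge q through every layer.
Σ(b_i/K_i) = 12.1/1.46 + 4.63/7.07 + 1.39/0.119 = 20.62 d.
q = Δh / Σ(b_i/K_i) = 10.9 / 20.62 = 0.5285 m/day.
In each layer the seepage velocity is v_i = q/n_i, so the layer transit time is t_i = b_i·n_i / q:
  layer 1 (fine sand): t_1 = 12.1 × 0.26 / 0.5285 = 5.952 d
  layer 2 (karst limestone): t_2 = 4.63 × 0.09 / 0.5285 = 0.7884 d
  layer 3 (silty sand): t_3 = 1.39 × 0.22 / 0.5285 = 0.5786 d
Total t = Σ t_i = 7.319 days.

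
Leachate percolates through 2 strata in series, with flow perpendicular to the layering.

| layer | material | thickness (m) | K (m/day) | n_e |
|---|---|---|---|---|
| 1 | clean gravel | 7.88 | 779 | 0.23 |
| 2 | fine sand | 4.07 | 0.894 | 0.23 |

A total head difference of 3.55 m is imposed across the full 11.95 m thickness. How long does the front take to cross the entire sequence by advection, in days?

With flow normal to the layers, continuity requires the same specific discharge q through every layer.
Σ(b_i/K_i) = 7.88/779 + 4.07/0.894 = 4.563 d.
q = Δh / Σ(b_i/K_i) = 3.55 / 4.563 = 0.7781 m/day.
In each layer the seepage velocity is v_i = q/n_i, so the layer transit time is t_i = b_i·n_i / q:
  layer 1 (clean gravel): t_1 = 7.88 × 0.23 / 0.7781 = 2.329 d
  layer 2 (fine sand): t_2 = 4.07 × 0.23 / 0.7781 = 1.203 d
Total t = Σ t_i = 3.533 days.

3.53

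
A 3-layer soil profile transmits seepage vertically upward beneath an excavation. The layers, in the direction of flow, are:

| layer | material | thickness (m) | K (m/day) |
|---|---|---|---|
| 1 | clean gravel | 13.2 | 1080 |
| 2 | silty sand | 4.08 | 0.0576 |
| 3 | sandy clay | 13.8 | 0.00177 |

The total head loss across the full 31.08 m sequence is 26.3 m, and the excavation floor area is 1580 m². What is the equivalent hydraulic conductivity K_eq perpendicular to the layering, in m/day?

0.00395

Flow is perpendicular to layering, so the layers act in series and the equivalent K is the thickness-weighted harmonic mean.
Total thickness L = 13.2 + 4.08 + 13.8 = 31.08 m.
Σ(b_i/K_i) = 13.2/1080 + 4.08/0.0576 + 13.8/0.00177 = 7867 d.
K_eq = L / Σ(b_i/K_i) = 31.08 / 7867 = 0.003950 m/day.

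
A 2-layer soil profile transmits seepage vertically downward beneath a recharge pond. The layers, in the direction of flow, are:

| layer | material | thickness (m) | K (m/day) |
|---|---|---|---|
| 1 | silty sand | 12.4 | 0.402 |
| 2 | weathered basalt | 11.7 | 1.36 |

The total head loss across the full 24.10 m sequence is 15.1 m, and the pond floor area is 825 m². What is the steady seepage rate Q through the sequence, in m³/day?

Flow is perpendicular to layering, so the layers act in series and the equivalent K is the thickness-weighted harmonic mean.
Total thickness L = 12.4 + 11.7 = 24.10 m.
Σ(b_i/K_i) = 12.4/0.402 + 11.7/1.36 = 39.45 d.
K_eq = L / Σ(b_i/K_i) = 24.10 / 39.45 = 0.6109 m/day.
Q = K_eq · A · (Δh/L) = 0.6109 × 825 × (15.1/24.10) = 315.8 m³/day.

316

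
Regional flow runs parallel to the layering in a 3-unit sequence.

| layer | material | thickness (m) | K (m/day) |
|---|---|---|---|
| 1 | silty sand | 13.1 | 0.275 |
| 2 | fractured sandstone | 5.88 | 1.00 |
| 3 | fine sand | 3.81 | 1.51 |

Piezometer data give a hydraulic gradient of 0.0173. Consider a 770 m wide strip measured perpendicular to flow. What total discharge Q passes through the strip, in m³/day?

Flow is parallel to layering, so each bed carries its own Darcy discharge and the transmissivities add.
Σ(K_i·b_i) = 0.275×13.1 + 1.00×5.88 + 1.51×3.81 = 15.24 m²/day.
Hydraulic gradient i = 0.0173.
Q = Σ(K_i·b_i) · W · i = 15.24 × 770 × 0.01730 = 203.0 m³/day.

203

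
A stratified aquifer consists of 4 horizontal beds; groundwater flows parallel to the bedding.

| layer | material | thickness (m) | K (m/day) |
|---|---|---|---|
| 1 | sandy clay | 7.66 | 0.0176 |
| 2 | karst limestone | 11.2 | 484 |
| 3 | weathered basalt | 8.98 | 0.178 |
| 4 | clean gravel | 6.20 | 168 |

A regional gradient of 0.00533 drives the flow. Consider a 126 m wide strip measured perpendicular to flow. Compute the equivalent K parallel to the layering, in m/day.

190

Flow is parallel to layering, so each bed carries its own Darcy discharge and the transmissivities add.
Σ(K_i·b_i) = 0.0176×7.66 + 484×11.2 + 0.178×8.98 + 168×6.20 = 6464 m²/day.
Total thickness b = 34.04 m, so K_eq = Σ(K_i·b_i)/b = 189.9 m/day.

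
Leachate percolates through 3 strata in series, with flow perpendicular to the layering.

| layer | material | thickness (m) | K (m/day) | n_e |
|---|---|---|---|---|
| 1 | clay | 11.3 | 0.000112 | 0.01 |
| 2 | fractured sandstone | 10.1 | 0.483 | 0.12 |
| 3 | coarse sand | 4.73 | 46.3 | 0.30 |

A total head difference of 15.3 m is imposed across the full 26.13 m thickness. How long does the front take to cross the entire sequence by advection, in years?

With flow normal to the layers, continuity requires the same specific discharge q through every layer.
Σ(b_i/K_i) = 11.3/0.000112 + 10.1/0.483 + 4.73/46.3 = 1.009e+05 d.
q = Δh / Σ(b_i/K_i) = 15.3 / 1.009e+05 = 0.0001516 m/day.
In each layer the seepage velocity is v_i = q/n_i, so the layer transit time is t_i = b_i·n_i / q:
  layer 1 (clay): t_1 = 11.3 × 0.01 / 0.0001516 = 745.3 d
  layer 2 (fractured sandstone): t_2 = 10.1 × 0.12 / 0.0001516 = 7994 d
  layer 3 (coarse sand): t_3 = 4.73 × 0.30 / 0.0001516 = 9359 d
Total t = Σ t_i = 18099 days = 49.55 years.

49.6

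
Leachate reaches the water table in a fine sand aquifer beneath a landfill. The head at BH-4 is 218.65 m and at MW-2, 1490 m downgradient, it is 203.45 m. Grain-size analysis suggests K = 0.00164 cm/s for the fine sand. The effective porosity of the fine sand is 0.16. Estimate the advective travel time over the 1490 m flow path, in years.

Convert K: 0.00164 cm/s × 864 = 1.417 m/day.
Hydraulic gradient i = (218.65 − 203.45) / 1490 = 15.2 / 1490 = 0.01020.
Darcy flux q = K · i = 1.417 × 0.01020 = 0.01445 m/day.
Seepage velocity v = q / n_e = 0.01445 / 0.16 = 0.09034 m/day.
Travel time t = L / v = 1490 / 0.09034 = 16493 days = 45.15 years.

45.2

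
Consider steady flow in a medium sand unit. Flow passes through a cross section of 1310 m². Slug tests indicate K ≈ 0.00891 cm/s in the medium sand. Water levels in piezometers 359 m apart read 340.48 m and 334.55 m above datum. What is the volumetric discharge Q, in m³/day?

167

Convert K: 0.00891 cm/s × 864 = 7.698 m/day.
Hydraulic gradient i = (340.48 − 334.55) / 359 = 5.93 / 359 = 0.01652.
Darcy's law: Q = K · A · i = 7.698 × 1310 × 0.01652 = 166.6 m³/day.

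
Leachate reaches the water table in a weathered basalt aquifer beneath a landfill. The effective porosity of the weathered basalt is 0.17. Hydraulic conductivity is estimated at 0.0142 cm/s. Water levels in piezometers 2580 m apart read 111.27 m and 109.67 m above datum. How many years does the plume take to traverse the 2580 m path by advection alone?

158

Convert K: 0.0142 cm/s × 864 = 12.27 m/day.
Hydraulic gradient i = (111.27 − 109.67) / 2580 = 1.6 / 2580 = 0.0006202.
Darcy flux q = K · i = 12.27 × 0.0006202 = 0.007609 m/day.
Seepage velocity v = q / n_e = 0.007609 / 0.17 = 0.04476 m/day.
Travel time t = L / v = 2580 / 0.04476 = 57646 days = 157.8 years.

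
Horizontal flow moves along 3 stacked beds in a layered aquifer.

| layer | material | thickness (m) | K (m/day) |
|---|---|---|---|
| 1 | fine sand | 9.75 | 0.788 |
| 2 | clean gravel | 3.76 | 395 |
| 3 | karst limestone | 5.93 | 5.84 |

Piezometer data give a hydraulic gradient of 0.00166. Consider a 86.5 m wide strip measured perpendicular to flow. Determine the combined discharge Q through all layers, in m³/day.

219

Flow is parallel to layering, so each bed carries its own Darcy discharge and the transmissivities add.
Σ(K_i·b_i) = 0.788×9.75 + 395×3.76 + 5.84×5.93 = 1528 m²/day.
Hydraulic gradient i = 0.00166.
Q = Σ(K_i·b_i) · W · i = 1528 × 86.5 × 0.001660 = 219.3 m³/day.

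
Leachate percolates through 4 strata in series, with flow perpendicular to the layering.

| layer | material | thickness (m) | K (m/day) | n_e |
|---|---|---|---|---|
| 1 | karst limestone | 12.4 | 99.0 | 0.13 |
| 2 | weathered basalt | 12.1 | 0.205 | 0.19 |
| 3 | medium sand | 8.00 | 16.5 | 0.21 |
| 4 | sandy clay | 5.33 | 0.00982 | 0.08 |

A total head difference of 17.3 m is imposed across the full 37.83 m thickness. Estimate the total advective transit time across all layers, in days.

With flow normal to the layers, continuity requires the same specific discharge q through every layer.
Σ(b_i/K_i) = 12.4/99.0 + 12.1/0.205 + 8.00/16.5 + 5.33/0.00982 = 602.4 d.
q = Δh / Σ(b_i/K_i) = 17.3 / 602.4 = 0.02872 m/day.
In each layer the seepage velocity is v_i = q/n_i, so the layer transit time is t_i = b_i·n_i / q:
  layer 1 (karst limestone): t_1 = 12.4 × 0.13 / 0.02872 = 56.13 d
  layer 2 (weathered basalt): t_2 = 12.1 × 0.19 / 0.02872 = 80.05 d
  layer 3 (medium sand): t_3 = 8.00 × 0.21 / 0.02872 = 58.50 d
  layer 4 (sandy clay): t_4 = 5.33 × 0.08 / 0.02872 = 14.85 d
Total t = Σ t_i = 209.5 days.

210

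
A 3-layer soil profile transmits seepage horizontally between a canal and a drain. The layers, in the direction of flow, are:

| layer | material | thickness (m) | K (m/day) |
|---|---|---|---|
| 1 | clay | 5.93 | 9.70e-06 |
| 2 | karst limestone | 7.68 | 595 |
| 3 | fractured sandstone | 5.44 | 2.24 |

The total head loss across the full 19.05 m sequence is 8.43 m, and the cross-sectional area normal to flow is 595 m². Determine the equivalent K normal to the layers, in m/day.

3.12e-05

Flow is perpendicular to layering, so the layers act in series and the equivalent K is the thickness-weighted harmonic mean.
Total thickness L = 5.93 + 7.68 + 5.44 = 19.05 m.
Σ(b_i/K_i) = 5.93/9.70e-06 + 7.68/595 + 5.44/2.24 = 6.113e+05 d.
K_eq = L / Σ(b_i/K_i) = 19.05 / 6.113e+05 = 3.116e-05 m/day.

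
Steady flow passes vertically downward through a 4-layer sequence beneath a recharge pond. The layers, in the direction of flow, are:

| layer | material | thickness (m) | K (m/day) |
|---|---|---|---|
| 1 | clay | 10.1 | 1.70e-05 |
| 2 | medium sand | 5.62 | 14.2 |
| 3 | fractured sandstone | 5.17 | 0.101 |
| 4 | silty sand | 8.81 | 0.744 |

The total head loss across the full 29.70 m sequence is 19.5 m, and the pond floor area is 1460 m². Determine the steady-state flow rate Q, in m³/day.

Flow is perpendicular to layering, so the layers act in series and the equivalent K is the thickness-weighted harmonic mean.
Total thickness L = 10.1 + 5.62 + 5.17 + 8.81 = 29.70 m.
Σ(b_i/K_i) = 10.1/1.70e-05 + 5.62/14.2 + 5.17/0.101 + 8.81/0.744 = 5.942e+05 d.
K_eq = L / Σ(b_i/K_i) = 29.70 / 5.942e+05 = 4.998e-05 m/day.
Q = K_eq · A · (Δh/L) = 4.998e-05 × 1460 × (19.5/29.70) = 0.04791 m³/day.

0.0479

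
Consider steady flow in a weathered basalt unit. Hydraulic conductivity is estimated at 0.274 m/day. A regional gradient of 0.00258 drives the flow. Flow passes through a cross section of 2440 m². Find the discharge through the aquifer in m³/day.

Hydraulic gradient i = 0.00258.
Darcy's law: Q = K · A · i = 0.2740 × 2440 × 0.002580 = 1.725 m³/day.

1.72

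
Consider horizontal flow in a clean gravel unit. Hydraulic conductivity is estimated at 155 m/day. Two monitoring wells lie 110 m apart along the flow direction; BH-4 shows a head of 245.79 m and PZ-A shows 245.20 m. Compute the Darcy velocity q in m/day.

0.831

Hydraulic gradient i = (245.79 − 245.20) / 110 = 0.59 / 110 = 0.005364.
Specific discharge q = K · i = 155.0 × 0.005364 = 0.8314 m/day.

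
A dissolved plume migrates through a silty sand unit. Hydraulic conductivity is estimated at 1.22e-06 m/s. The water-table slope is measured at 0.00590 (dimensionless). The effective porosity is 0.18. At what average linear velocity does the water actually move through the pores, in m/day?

Convert K: 1.22e-06 m/s × 86400 = 0.1054 m/day.
Hydraulic gradient i = 0.00590.
Darcy flux q = K · i = 0.1054 × 0.005900 = 0.0006219 m/day.
Seepage velocity v = q / n_e = 0.0006219 / 0.18 = 0.003455 m/day.

0.00346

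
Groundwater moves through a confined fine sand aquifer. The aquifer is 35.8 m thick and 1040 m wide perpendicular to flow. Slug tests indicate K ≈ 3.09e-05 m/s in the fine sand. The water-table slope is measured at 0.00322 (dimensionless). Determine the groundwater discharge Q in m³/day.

Convert K: 3.09e-05 m/s × 86400 = 2.670 m/day.
Cross-sectional area A = 1040 × 35.8 = 37232 m².
Hydraulic gradient i = 0.00322.
Darcy's law: Q = K · A · i = 2.670 × 37232 × 0.003220 = 320.1 m³/day.

320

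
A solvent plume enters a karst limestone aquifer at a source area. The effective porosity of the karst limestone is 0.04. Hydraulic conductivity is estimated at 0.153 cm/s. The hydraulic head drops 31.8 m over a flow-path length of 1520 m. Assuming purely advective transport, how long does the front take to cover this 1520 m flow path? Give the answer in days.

22.0

Convert K: 0.153 cm/s × 864 = 132.2 m/day.
Hydraulic gradient i = Δh / L = 31.8 / 1520 = 0.02092.
Darcy flux q = K · i = 132.2 × 0.02092 = 2.766 m/day.
Seepage velocity v = q / n_e = 2.766 / 0.04 = 69.14 m/day.
Travel time t = L / v = 1520 / 69.14 = 21.98 days.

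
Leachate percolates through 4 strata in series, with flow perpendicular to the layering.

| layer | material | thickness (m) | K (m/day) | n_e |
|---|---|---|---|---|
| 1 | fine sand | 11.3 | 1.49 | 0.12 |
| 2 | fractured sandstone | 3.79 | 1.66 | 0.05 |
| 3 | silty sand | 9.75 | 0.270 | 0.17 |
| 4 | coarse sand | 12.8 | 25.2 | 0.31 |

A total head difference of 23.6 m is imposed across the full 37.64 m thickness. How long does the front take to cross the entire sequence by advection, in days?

With flow normal to the layers, continuity requires the same specific discharge q through every layer.
Σ(b_i/K_i) = 11.3/1.49 + 3.79/1.66 + 9.75/0.270 + 12.8/25.2 = 46.49 d.
q = Δh / Σ(b_i/K_i) = 23.6 / 46.49 = 0.5077 m/day.
In each layer the seepage velocity is v_i = q/n_i, so the layer transit time is t_i = b_i·n_i / q:
  layer 1 (fine sand): t_1 = 11.3 × 0.12 / 0.5077 = 2.671 d
  layer 2 (fractured sandstone): t_2 = 3.79 × 0.05 / 0.5077 = 0.3733 d
  layer 3 (silty sand): t_3 = 9.75 × 0.17 / 0.5077 = 3.265 d
  layer 4 (coarse sand): t_4 = 12.8 × 0.31 / 0.5077 = 7.816 d
Total t = Σ t_i = 14.13 days.

14.1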